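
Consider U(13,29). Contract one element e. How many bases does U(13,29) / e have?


Contracting e from U(13,29) gives U(12,28).
Bases of U(12,28) = (28 choose 12) = 30421755.

30421755


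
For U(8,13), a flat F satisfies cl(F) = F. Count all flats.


Flats of U(8,13): every subset of size < 8 is a flat, plus E itself.
Count = C(13,0) + C(13,1) + C(13,2) + C(13,3) + C(13,4) + C(13,5) + C(13,6) + C(13,7) + 1
     = 1 + 13 + 78 + 286 + 715 + 1287 + 1716 + 1716 + 1
     = 5813.

5813


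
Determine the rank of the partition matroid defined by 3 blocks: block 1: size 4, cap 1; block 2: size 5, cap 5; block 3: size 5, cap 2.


Rank of a partition matroid = sum of min(|Si|, ci) for each block.
= min(4,1) + min(5,5) + min(5,2)
= 1 + 5 + 2
= 8.

8


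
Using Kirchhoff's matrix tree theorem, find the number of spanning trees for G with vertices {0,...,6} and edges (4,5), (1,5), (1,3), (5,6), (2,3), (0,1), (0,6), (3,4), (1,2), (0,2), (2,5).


By Kirchhoff's matrix tree theorem, the number of spanning trees equals
the determinant of any cofactor of the Laplacian matrix L.
G has 7 vertices and 11 edges.
Computing the (6 x 6) cofactor determinant gives 175.

175


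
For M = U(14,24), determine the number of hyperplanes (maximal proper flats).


Hyperplanes of U(14,24) are flats of rank 13.
In a uniform matroid, these are exactly the (13)-element subsets.
Count = (24 choose 13) = 2496144.

2496144


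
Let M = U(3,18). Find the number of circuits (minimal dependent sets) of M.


In U(3,18), circuits are the (4)-element subsets.
Any set of 4 elements is dependent, and removing any one element gives
an independent set of size 3, so it is a minimal dependent set.
Number of circuits = (18 choose 4) = 3060.

3060


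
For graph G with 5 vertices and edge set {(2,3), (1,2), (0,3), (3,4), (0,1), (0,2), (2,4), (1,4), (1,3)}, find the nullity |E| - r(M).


Cycle rank (nullity) = |E| - r(M) = |E| - (|V| - c).
|E| = 9, |V| = 5, c = 1.
Nullity = 9 - (5 - 1) = 9 - 4 = 5.

5


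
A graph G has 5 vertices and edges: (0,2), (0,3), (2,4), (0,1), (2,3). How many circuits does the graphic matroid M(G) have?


A circuit in a graphic matroid = edge set of a simple cycle.
G has 5 vertices and 5 edges.
Enumerating all minimal edge subsets forming cycles...
Total circuits found: 1.

1


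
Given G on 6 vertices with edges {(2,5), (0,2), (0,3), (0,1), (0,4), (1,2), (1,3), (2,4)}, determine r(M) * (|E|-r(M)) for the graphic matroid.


r(M) = |V| - c = 6 - 1 = 5.
nullity = |E| - r(M) = 8 - 5 = 3.
Product = 5 * 3 = 15.

15


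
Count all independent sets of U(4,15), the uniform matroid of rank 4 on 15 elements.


Independent sets of U(4,15) are all subsets of size <= 4.
Count = C(15,0) + C(15,1) + C(15,2) + C(15,3) + C(15,4)
     = 1 + 15 + 105 + 455 + 1365
     = 1941.

1941


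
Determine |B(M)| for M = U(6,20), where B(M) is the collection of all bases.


Bases of U(6,20) are all 6-element subsets of the 20-element ground set.
Number of bases = C(20,6).
(20 choose 6) = 38760.

38760


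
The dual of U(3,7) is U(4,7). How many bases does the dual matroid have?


The dual of U(r,n) is U(n-r, n) = U(4,7).
Bases of U(4,7) are all (4)-element subsets.
|B(M*)| = C(7,4) = 7! / (4! * 3!) = 35.

35


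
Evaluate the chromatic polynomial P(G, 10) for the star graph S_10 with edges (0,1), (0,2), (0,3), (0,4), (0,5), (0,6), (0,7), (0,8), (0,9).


P(tree, k) = k * (k-1)^(9) for any tree on 10 vertices.
P(10) = 10 * 9^9 = 10 * 387420489 = 3874204890.

3874204890


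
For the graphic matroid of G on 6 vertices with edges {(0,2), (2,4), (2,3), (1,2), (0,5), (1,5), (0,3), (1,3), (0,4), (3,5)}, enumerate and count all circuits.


A circuit in a graphic matroid = edge set of a simple cycle.
G has 6 vertices and 10 edges.
Enumerating all minimal edge subsets forming cycles...
Total circuits found: 21.

21


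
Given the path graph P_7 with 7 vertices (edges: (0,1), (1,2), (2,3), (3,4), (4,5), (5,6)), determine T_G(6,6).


A path on 7 vertices is a tree with 6 edges.
T(x,y) = x^(6) for any tree.
T(6,6) = 6^6 = 46656.

46656


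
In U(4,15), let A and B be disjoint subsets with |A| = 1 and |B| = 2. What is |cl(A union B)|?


|A union B| = 1 + 2 = 3 (disjoint).
In U(4,15), cl(S) = S if |S| < 4, else cl(S) = E.
Since 3 < 4, cl(A union B) = A union B.
|cl(A union B)| = 3.

3


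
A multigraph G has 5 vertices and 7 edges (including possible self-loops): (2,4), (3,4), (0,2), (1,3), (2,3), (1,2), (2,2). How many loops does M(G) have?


In a graphic matroid, a loop is a self-loop edge (u,u) with rank 0.
Examining all 7 edges for self-loops...
Self-loops found: (2,2)
Number of loops = 1.

1


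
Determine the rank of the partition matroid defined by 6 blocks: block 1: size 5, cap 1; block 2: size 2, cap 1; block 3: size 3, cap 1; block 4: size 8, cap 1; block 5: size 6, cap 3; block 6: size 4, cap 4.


Rank of a partition matroid = sum of min(|Si|, ci) for each block.
= min(5,1) + min(2,1) + min(3,1) + min(8,1) + min(6,3) + min(4,4)
= 1 + 1 + 1 + 1 + 3 + 4
= 11.

11


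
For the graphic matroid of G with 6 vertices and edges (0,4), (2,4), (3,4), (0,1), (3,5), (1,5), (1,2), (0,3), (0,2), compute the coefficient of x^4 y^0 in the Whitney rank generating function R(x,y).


R(x,y) = sum over A in 2^E of x^(r(E)-r(A)) * y^(|A|-r(A)).
G has 6 vertices, 9 edges. r(E) = 5.
Enumerate all 2^9 = 512 subsets.
Count subsets with r(E)-r(A)=4 and |A|-r(A)=0: 9.

9


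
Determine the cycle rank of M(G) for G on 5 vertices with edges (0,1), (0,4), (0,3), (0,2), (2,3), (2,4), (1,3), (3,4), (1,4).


Cycle rank (nullity) = |E| - r(M) = |E| - (|V| - c).
|E| = 9, |V| = 5, c = 1.
Nullity = 9 - (5 - 1) = 9 - 4 = 5.

5


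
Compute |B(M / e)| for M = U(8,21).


Contracting e from U(8,21) gives U(7,20).
Bases of U(7,20) = C(20,7) = 20! / (7! * 13!) = 77520.

77520


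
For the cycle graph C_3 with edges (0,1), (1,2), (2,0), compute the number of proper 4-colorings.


P(C_3, k) = (k-1)^3 + (-1)^3*(k-1).
P(4) = (3)^3 - 3
= 27 - 3 = 24.

24


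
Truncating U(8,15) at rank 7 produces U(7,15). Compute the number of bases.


Truncating U(8,15) to rank 7 gives U(7,15).
Bases of U(7,15) are all 7-element subsets of 15 elements.
Number of bases = C(15,7) = 6435.

6435


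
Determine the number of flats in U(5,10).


Flats of U(5,10): every subset of size < 5 is a flat, plus E itself.
Count = (10 choose 0) + (10 choose 1) + (10 choose 2) + (10 choose 3) + (10 choose 4) + 1
     = 1 + 10 + 45 + 120 + 210 + 1
     = 387.

387


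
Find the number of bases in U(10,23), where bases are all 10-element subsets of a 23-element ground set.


Bases of U(10,23) are all 10-element subsets of the 23-element ground set.
Number of bases = C(23,10).
C(23,10) = 1144066.

1144066


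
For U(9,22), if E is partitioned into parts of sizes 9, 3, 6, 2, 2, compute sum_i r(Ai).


r(Ai) = min(|Ai|, 9) for each part.
Sum = min(9,9) + min(3,9) + min(6,9) + min(2,9) + min(2,9)
    = 9 + 3 + 6 + 2 + 2
    = 22.

22


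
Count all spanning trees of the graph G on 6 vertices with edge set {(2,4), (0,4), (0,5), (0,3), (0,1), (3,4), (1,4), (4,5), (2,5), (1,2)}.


By Kirchhoff's matrix tree theorem, the number of spanning trees equals
the determinant of any cofactor of the Laplacian matrix L.
G has 6 vertices and 10 edges.
Computing the (5 x 5) cofactor determinant gives 111.

111


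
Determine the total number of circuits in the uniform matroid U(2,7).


In U(2,7), circuits are the (3)-element subsets.
Any set of 3 elements is dependent, and removing any one element gives
an independent set of size 2, so it is a minimal dependent set.
Number of circuits = (7 choose 3) = 35.

35


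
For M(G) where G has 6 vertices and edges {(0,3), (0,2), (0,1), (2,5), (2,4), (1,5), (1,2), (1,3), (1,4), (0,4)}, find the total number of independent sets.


An independent set in a graphic matroid is an acyclic edge subset.
G has 6 vertices and 10 edges.
Enumerate all 2^10 = 1024 subsets, checking for acyclicity.
Total independent sets = 430.

430


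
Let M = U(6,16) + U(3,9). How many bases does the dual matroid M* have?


(M1+M2)* = M1* + M2*.
M1* = U(10,16), bases: C(16,10) = 8008.
M2* = U(6,9), bases: C(9,6) = 84.
|B(M*)| = 8008 * 84 = 672672.

672672


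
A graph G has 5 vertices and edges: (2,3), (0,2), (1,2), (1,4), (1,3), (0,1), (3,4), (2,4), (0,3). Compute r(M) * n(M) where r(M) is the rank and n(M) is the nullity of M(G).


r(M) = |V| - c = 5 - 1 = 4.
nullity = |E| - r(M) = 9 - 4 = 5.
Product = 4 * 5 = 20.

20


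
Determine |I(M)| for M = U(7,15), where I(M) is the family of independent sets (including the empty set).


Independent sets of U(7,15) are all subsets of size <= 7.
Count = C(15,0) + C(15,1) + C(15,2) + C(15,3) + C(15,4) + C(15,5) + C(15,6) + C(15,7)
     = 1 + 15 + 105 + 455 + 1365 + 3003 + 5005 + 6435
     = 16384.

16384


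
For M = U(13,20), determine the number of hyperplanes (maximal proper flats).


Hyperplanes of U(13,20) are flats of rank 12.
In a uniform matroid, these are exactly the (12)-element subsets.
Count = C(20,12) = 125970.

125970


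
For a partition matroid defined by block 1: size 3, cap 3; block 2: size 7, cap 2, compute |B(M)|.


A basis picks exactly ci elements from block i.
Number of bases = product of C(|Si|, ci).
= C(3,3) * C(7,2)
= 1 * 21
= 21.

21


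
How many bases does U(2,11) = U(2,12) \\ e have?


Deleting e from U(2,12) gives U(2,11) since n > r.
Bases of U(2,11) = C(11,2) = 11! / (2! * 9!) = 55.

55


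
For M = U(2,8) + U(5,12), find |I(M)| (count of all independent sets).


For a direct sum, |I(M1+M2)| = |I(M1)| * |I(M2)|.
|I(U(2,8))| = sum C(8,k) for k=0..2 = 37.
|I(U(5,12))| = sum C(12,k) for k=0..5 = 1586.
Total = 37 * 1586 = 58682.

58682


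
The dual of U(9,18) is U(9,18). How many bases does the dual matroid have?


The dual of U(r,n) is U(n-r, n) = U(9,18).
Bases of U(9,18) are all (9)-element subsets.
|B(M*)| = C(18,9) = 18! / (9! * 9!) = 48620.

48620


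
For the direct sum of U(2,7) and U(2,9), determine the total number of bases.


Bases of a direct sum M1 + M2: |B| = |B(M1)| * |B(M2)|.
|B(U(2,7))| = C(7,2) = 21.
|B(U(2,9))| = C(9,2) = 36.
Total bases = 21 * 36 = 756.

756


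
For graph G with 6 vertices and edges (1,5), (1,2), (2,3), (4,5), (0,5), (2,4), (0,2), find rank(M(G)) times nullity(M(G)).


r(M) = |V| - c = 6 - 1 = 5.
nullity = |E| - r(M) = 7 - 5 = 2.
Product = 5 * 2 = 10.

10


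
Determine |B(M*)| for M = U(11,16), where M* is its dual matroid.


The dual of U(r,n) is U(n-r, n) = U(5,16).
Bases of U(5,16) are all (5)-element subsets.
|B(M*)| = C(16,5) = 16! / (5! * 11!) = 4368.

4368


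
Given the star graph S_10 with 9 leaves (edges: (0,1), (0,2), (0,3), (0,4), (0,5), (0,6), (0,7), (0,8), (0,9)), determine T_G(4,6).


A star on 10 vertices is a tree with 9 edges.
T(x,y) = x^(9) for any tree.
T(4,6) = 4^9 = 262144.

262144


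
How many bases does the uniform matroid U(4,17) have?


Bases of U(4,17) are all 4-element subsets of the 17-element ground set.
Number of bases = C(17,4).
C(17,4) = (17 * 16 * 15 * 14) / (1 * 2 * 3 * 4) = 2380.

2380


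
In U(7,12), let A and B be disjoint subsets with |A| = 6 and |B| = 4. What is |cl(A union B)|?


|A union B| = 6 + 4 = 10 (disjoint).
In U(7,12), cl(S) = S if |S| < 7, else cl(S) = E.
Since 10 >= 7, cl(A union B) = E.
|cl(A union B)| = 12.

12


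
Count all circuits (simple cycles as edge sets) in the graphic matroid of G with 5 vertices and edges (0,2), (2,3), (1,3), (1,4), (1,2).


A circuit in a graphic matroid = edge set of a simple cycle.
G has 5 vertices and 5 edges.
Enumerating all minimal edge subsets forming cycles...
Total circuits found: 1.

1


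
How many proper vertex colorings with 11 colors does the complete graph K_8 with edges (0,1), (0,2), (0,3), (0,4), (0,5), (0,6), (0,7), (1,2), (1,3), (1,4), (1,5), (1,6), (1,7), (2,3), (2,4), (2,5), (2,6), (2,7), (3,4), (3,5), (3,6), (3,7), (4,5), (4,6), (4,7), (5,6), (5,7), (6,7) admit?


P(K_8, k) = k(k-1)(k-2)...(k-7).
P(11) = (11) * (10) * (9) * (8) * (7) * (6) * (5) * (4) = 6652800.

6652800


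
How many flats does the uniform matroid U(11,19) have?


Flats of U(11,19): every subset of size < 11 is a flat, plus E itself.
Count = (19 choose 0) + (19 choose 1) + (19 choose 2) + (19 choose 3) + (19 choose 4) + (19 choose 5) + (19 choose 6) + (19 choose 7) + (19 choose 8) + (19 choose 9) + (19 choose 10) + 1
     = 1 + 19 + 171 + 969 + 3876 + 11628 + 27132 + 50388 + 75582 + 92378 + 92378 + 1
     = 354523.

354523


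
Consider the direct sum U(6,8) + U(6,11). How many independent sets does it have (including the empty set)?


For a direct sum, |I(M1+M2)| = |I(M1)| * |I(M2)|.
|I(U(6,8))| = sum C(8,k) for k=0..6 = 247.
|I(U(6,11))| = sum C(11,k) for k=0..6 = 1486.
Total = 247 * 1486 = 367042.

367042


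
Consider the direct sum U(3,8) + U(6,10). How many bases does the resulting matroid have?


Bases of a direct sum M1 + M2: |B| = |B(M1)| * |B(M2)|.
|B(U(3,8))| = C(8,3) = 56.
|B(U(6,10))| = C(10,6) = 210.
Total bases = 56 * 210 = 11760.

11760


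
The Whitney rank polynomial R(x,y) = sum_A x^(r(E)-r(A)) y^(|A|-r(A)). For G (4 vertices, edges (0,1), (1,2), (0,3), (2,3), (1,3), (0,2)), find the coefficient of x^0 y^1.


R(x,y) = sum over A in 2^E of x^(r(E)-r(A)) * y^(|A|-r(A)).
G has 4 vertices, 6 edges. r(E) = 3.
Enumerate all 2^6 = 64 subsets.
Count subsets with r(E)-r(A)=0 and |A|-r(A)=1: 15.

15


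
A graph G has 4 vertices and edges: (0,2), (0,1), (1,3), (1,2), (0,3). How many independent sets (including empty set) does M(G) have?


An independent set in a graphic matroid is an acyclic edge subset.
G has 4 vertices and 5 edges.
Enumerate all 2^5 = 32 subsets, checking for acyclicity.
Total independent sets = 24.

24


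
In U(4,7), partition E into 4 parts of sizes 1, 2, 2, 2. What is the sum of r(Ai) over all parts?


r(Ai) = min(|Ai|, 4) for each part.
Sum = min(1,4) + min(2,4) + min(2,4) + min(2,4)
    = 1 + 2 + 2 + 2
    = 7.

7


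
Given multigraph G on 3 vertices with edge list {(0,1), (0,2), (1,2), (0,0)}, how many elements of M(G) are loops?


In a graphic matroid, a loop is a self-loop edge (u,u) with rank 0.
Examining all 4 edges for self-loops...
Self-loops found: (0,0)
Number of loops = 1.

1


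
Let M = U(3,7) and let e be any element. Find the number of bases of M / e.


Contracting e from U(3,7) gives U(2,6).
Bases of U(2,6) = C(6,2) = (6 * 5) / (1 * 2) = 15.

15


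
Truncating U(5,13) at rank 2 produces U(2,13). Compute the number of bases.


Truncating U(5,13) to rank 2 gives U(2,13).
Bases of U(2,13) are all 2-element subsets of 13 elements.
Number of bases = C(13,2) = (13 * 12) / (1 * 2) = 78.

78


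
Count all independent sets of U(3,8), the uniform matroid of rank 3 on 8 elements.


Independent sets of U(3,8) are all subsets of size <= 3.
Count = C(8,0) + C(8,1) + C(8,2) + C(8,3)
     = 1 + 8 + 28 + 56
     = 93.

93


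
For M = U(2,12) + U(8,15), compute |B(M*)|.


(M1+M2)* = M1* + M2*.
M1* = U(10,12), bases: C(12,10) = 66.
M2* = U(7,15), bases: C(15,7) = 6435.
|B(M*)| = 66 * 6435 = 424710.

424710


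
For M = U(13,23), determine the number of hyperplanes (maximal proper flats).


Hyperplanes of U(13,23) are flats of rank 12.
In a uniform matroid, these are exactly the (12)-element subsets.
Count = C(23,12) = 23! / (12! * 11!) = 1352078.

1352078


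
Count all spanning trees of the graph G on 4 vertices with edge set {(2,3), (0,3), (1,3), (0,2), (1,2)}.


By Kirchhoff's matrix tree theorem, the number of spanning trees equals
the determinant of any cofactor of the Laplacian matrix L.
G has 4 vertices and 5 edges.
Computing the (3 x 3) cofactor determinant gives 8.

8


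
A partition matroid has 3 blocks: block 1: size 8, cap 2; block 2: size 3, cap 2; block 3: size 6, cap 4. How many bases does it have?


A basis picks exactly ci elements from block i.
Number of bases = product of C(|Si|, ci).
= C(8,2) * C(3,2) * C(6,4)
= 28 * 3 * 15
= 1260.

1260


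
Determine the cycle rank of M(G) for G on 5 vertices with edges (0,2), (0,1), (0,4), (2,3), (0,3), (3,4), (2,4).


Cycle rank (nullity) = |E| - r(M) = |E| - (|V| - c).
|E| = 7, |V| = 5, c = 1.
Nullity = 7 - (5 - 1) = 7 - 4 = 3.

3


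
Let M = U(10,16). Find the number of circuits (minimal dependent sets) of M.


In U(10,16), circuits are the (11)-element subsets.
Any set of 11 elements is dependent, and removing any one element gives
an independent set of size 10, so it is a minimal dependent set.
Number of circuits = C(16,11) = 4368.

4368


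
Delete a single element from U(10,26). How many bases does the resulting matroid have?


Deleting e from U(10,26) gives U(10,25) since n > r.
Bases of U(10,25) = C(25,10) = 25! / (10! * 15!) = 3268760.

3268760


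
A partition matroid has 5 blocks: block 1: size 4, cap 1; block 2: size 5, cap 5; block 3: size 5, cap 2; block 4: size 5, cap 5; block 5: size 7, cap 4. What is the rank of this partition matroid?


Rank of a partition matroid = sum of min(|Si|, ci) for each block.
= min(4,1) + min(5,5) + min(5,2) + min(5,5) + min(7,4)
= 1 + 5 + 2 + 5 + 4
= 17.

17


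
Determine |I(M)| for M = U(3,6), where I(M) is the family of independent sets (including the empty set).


Independent sets of U(3,6) are all subsets of size <= 3.
Count = C(6,0) + C(6,1) + C(6,2) + C(6,3)
     = 1 + 6 + 15 + 20
     = 42.

42


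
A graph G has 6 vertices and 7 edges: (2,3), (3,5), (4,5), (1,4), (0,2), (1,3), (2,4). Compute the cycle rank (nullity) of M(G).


Cycle rank (nullity) = |E| - r(M) = |E| - (|V| - c).
|E| = 7, |V| = 6, c = 1.
Nullity = 7 - (6 - 1) = 7 - 5 = 2.

2


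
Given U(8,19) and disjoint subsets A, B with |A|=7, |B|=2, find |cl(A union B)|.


|A union B| = 7 + 2 = 9 (disjoint).
In U(8,19), cl(S) = S if |S| < 8, else cl(S) = E.
Since 9 >= 8, cl(A union B) = E.
|cl(A union B)| = 19.

19


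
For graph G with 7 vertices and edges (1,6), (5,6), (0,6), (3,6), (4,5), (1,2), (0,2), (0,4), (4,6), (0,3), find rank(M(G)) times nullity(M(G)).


r(M) = |V| - c = 7 - 1 = 6.
nullity = |E| - r(M) = 10 - 6 = 4.
Product = 6 * 4 = 24.

24


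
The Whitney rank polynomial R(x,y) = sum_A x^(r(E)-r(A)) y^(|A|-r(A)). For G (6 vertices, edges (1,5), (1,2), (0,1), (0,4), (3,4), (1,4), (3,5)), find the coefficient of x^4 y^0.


R(x,y) = sum over A in 2^E of x^(r(E)-r(A)) * y^(|A|-r(A)).
G has 6 vertices, 7 edges. r(E) = 5.
Enumerate all 2^7 = 128 subsets.
Count subsets with r(E)-r(A)=4 and |A|-r(A)=0: 7.

7


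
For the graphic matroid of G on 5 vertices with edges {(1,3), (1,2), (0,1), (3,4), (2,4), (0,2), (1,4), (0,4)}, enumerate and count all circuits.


A circuit in a graphic matroid = edge set of a simple cycle.
G has 5 vertices and 8 edges.
Enumerating all minimal edge subsets forming cycles...
Total circuits found: 12.

12


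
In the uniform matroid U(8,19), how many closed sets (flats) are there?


Flats of U(8,19): every subset of size < 8 is a flat, plus E itself.
Count = (19 choose 0) + (19 choose 1) + (19 choose 2) + (19 choose 3) + (19 choose 4) + (19 choose 5) + (19 choose 6) + (19 choose 7) + 1
     = 1 + 19 + 171 + 969 + 3876 + 11628 + 27132 + 50388 + 1
     = 94185.

94185


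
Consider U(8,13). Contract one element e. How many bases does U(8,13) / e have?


Contracting e from U(8,13) gives U(7,12).
Bases of U(7,12) = C(12,7) = 12! / (7! * 5!) = 792.

792


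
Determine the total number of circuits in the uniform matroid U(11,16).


In U(11,16), circuits are the (12)-element subsets.
Any set of 12 elements is dependent, and removing any one element gives
an independent set of size 11, so it is a minimal dependent set.
Number of circuits = C(16,12) = 16! / (12! * 4!) = 1820.

1820


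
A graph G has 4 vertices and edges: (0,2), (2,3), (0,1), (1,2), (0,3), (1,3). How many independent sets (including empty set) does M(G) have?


An independent set in a graphic matroid is an acyclic edge subset.
G has 4 vertices and 6 edges.
Enumerate all 2^6 = 64 subsets, checking for acyclicity.
Total independent sets = 38.

38


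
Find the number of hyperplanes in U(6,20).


Hyperplanes of U(6,20) are flats of rank 5.
In a uniform matroid, these are exactly the (5)-element subsets.
Count = C(20,5) = 20! / (5! * 15!) = 15504.

15504


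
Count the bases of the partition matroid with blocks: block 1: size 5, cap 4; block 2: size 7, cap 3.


A basis picks exactly ci elements from block i.
Number of bases = product of C(|Si|, ci).
= C(5,4) * C(7,3)
= 5 * 35
= 175.

175


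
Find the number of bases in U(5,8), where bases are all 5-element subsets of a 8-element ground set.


Bases of U(5,8) are all 5-element subsets of the 8-element ground set.
Number of bases = C(8,5).
C(8,5) = 56.

56


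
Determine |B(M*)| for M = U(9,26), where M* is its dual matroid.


The dual of U(r,n) is U(n-r, n) = U(17,26).
Bases of U(17,26) are all (17)-element subsets.
|B(M*)| = C(26,17) = 26! / (17! * 9!) = 3124550.

3124550


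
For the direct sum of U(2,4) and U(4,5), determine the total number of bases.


Bases of a direct sum M1 + M2: |B| = |B(M1)| * |B(M2)|.
|B(U(2,4))| = C(4,2) = 6.
|B(U(4,5))| = C(5,4) = 5.
Total bases = 6 * 5 = 30.

30


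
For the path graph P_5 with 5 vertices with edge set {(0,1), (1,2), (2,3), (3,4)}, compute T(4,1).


A path on 5 vertices is a tree with 4 edges.
T(x,y) = x^(4) for any tree.
T(4,1) = 4^4 = 256.

256


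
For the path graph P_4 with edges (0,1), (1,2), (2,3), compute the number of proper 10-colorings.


P(P_4, k) = k * (k-1)^(3).
P(10) = 10 * 9^3 = 10 * 729 = 7290.

7290


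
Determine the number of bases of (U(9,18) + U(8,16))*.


(M1+M2)* = M1* + M2*.
M1* = U(9,18), bases: C(18,9) = 48620.
M2* = U(8,16), bases: C(16,8) = 12870.
|B(M*)| = 48620 * 12870 = 625739400.

625739400


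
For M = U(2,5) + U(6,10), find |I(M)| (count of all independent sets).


For a direct sum, |I(M1+M2)| = |I(M1)| * |I(M2)|.
|I(U(2,5))| = sum C(5,k) for k=0..2 = 16.
|I(U(6,10))| = sum C(10,k) for k=0..6 = 848.
Total = 16 * 848 = 13568.

13568


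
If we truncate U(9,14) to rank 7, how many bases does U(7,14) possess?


Truncating U(9,14) to rank 7 gives U(7,14).
Bases of U(7,14) are all 7-element subsets of 14 elements.
Number of bases = (14 choose 7) = 3432.

3432


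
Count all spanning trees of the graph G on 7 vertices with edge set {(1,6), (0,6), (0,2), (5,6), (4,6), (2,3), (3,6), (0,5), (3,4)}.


By Kirchhoff's matrix tree theorem, the number of spanning trees equals
the determinant of any cofactor of the Laplacian matrix L.
G has 7 vertices and 9 edges.
Computing the (6 x 6) cofactor determinant gives 30.

30


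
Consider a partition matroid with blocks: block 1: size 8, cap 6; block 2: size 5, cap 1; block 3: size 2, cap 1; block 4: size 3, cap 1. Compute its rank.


Rank of a partition matroid = sum of min(|Si|, ci) for each block.
= min(8,6) + min(5,1) + min(2,1) + min(3,1)
= 6 + 1 + 1 + 1
= 9.

9


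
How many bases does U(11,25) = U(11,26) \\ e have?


Deleting e from U(11,26) gives U(11,25) since n > r.
Bases of U(11,25) = C(25,11) = 25! / (11! * 14!) = 4457400.

4457400


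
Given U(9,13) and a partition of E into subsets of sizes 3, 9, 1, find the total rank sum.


r(Ai) = min(|Ai|, 9) for each part.
Sum = min(3,9) + min(9,9) + min(1,9)
    = 3 + 9 + 1
    = 13.

13


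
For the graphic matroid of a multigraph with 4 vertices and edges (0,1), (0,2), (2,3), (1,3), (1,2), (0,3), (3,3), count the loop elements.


In a graphic matroid, a loop is a self-loop edge (u,u) with rank 0.
Examining all 7 edges for self-loops...
Self-loops found: (3,3)
Number of loops = 1.

1


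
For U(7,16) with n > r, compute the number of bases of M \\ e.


Deleting e from U(7,16) gives U(7,15) since n > r.
Bases of U(7,15) = C(15,7) = 15! / (7! * 8!) = 6435.

6435


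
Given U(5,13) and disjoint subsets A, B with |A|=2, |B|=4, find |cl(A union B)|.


|A union B| = 2 + 4 = 6 (disjoint).
In U(5,13), cl(S) = S if |S| < 5, else cl(S) = E.
Since 6 >= 5, cl(A union B) = E.
|cl(A union B)| = 13.

13


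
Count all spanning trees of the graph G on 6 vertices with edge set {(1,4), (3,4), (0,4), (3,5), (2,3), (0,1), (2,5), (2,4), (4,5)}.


By Kirchhoff's matrix tree theorem, the number of spanning trees equals
the determinant of any cofactor of the Laplacian matrix L.
G has 6 vertices and 9 edges.
Computing the (5 x 5) cofactor determinant gives 48.

48


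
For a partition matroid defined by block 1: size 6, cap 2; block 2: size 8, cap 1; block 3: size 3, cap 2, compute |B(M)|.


A basis picks exactly ci elements from block i.
Number of bases = product of C(|Si|, ci).
= C(6,2) * C(8,1) * C(3,2)
= 15 * 8 * 3
= 360.

360


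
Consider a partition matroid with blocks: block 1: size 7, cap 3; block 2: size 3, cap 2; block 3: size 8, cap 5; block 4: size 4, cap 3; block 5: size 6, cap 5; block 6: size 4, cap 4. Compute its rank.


Rank of a partition matroid = sum of min(|Si|, ci) for each block.
= min(7,3) + min(3,2) + min(8,5) + min(4,3) + min(6,5) + min(4,4)
= 3 + 2 + 5 + 3 + 5 + 4
= 22.

22


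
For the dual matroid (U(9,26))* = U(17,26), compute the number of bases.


The dual of U(r,n) is U(n-r, n) = U(17,26).
Bases of U(17,26) are all (17)-element subsets.
|B(M*)| = (26 choose 17) = 3124550.

3124550


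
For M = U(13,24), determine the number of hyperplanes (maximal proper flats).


Hyperplanes of U(13,24) are flats of rank 12.
In a uniform matroid, these are exactly the (12)-element subsets.
Count = C(24,12) = 2704156.

2704156


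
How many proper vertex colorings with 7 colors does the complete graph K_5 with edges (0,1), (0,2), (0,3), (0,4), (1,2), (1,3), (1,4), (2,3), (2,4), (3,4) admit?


P(K_5, k) = k(k-1)(k-2)...(k-4).
P(7) = (7) * (6) * (5) * (4) * (3) = 2520.

2520


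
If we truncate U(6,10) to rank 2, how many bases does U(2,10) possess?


Truncating U(6,10) to rank 2 gives U(2,10).
Bases of U(2,10) are all 2-element subsets of 10 elements.
Number of bases = C(10,2) = 10! / (2! * 8!) = 45.

45


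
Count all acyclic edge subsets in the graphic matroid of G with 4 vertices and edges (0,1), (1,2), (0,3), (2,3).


An independent set in a graphic matroid is an acyclic edge subset.
G has 4 vertices and 4 edges.
Enumerate all 2^4 = 16 subsets, checking for acyclicity.
Total independent sets = 15.

15


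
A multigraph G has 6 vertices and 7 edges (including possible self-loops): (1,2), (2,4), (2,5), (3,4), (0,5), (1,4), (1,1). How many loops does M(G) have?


In a graphic matroid, a loop is a self-loop edge (u,u) with rank 0.
Examining all 7 edges for self-loops...
Self-loops found: (1,1)
Number of loops = 1.

1


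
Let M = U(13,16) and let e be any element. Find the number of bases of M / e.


Contracting e from U(13,16) gives U(12,15).
Bases of U(12,15) = C(15,12) = 15! / (12! * 3!) = 455.

455


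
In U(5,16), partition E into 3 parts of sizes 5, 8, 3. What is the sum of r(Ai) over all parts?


r(Ai) = min(|Ai|, 5) for each part.
Sum = min(5,5) + min(8,5) + min(3,5)
    = 5 + 5 + 3
    = 13.

13


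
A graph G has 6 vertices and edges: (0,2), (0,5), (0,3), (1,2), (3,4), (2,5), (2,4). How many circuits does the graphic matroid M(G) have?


A circuit in a graphic matroid = edge set of a simple cycle.
G has 6 vertices and 7 edges.
Enumerating all minimal edge subsets forming cycles...
Total circuits found: 3.

3


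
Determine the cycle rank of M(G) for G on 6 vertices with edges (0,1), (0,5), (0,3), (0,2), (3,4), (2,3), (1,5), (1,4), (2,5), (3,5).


Cycle rank (nullity) = |E| - r(M) = |E| - (|V| - c).
|E| = 10, |V| = 6, c = 1.
Nullity = 10 - (6 - 1) = 10 - 5 = 5.

5


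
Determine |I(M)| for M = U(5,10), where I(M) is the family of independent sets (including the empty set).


Independent sets of U(5,10) are all subsets of size <= 5.
Count = (10 choose 0) + (10 choose 1) + (10 choose 2) + (10 choose 3) + (10 choose 4) + (10 choose 5)
     = 1 + 10 + 45 + 120 + 210 + 252
     = 638.

638


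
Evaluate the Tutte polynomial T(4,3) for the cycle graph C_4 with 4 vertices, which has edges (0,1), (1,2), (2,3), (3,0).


T(C_4; x,y) = x + x^2 + ... + x^(3) + y.
T(4,3) = 4^1 + 4^2 + 4^3 + 3
= 4 + 16 + 64 + 3
= 87.

87


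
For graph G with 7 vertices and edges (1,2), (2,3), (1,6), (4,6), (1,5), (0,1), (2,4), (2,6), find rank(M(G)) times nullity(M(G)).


r(M) = |V| - c = 7 - 1 = 6.
nullity = |E| - r(M) = 8 - 6 = 2.
Product = 6 * 2 = 12.

12


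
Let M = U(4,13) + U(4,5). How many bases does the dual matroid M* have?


(M1+M2)* = M1* + M2*.
M1* = U(9,13), bases: C(13,9) = 715.
M2* = U(1,5), bases: C(5,1) = 5.
|B(M*)| = 715 * 5 = 3575.

3575


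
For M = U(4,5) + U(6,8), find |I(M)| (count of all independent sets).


For a direct sum, |I(M1+M2)| = |I(M1)| * |I(M2)|.
|I(U(4,5))| = sum C(5,k) for k=0..4 = 31.
|I(U(6,8))| = sum C(8,k) for k=0..6 = 247.
Total = 31 * 247 = 7657.

7657


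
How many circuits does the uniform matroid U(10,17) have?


In U(10,17), circuits are the (11)-element subsets.
Any set of 11 elements is dependent, and removing any one element gives
an independent set of size 10, so it is a minimal dependent set.
Number of circuits = C(17,11) = 12376.

12376


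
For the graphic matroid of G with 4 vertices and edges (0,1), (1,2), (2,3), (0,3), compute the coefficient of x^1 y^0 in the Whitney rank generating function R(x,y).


R(x,y) = sum over A in 2^E of x^(r(E)-r(A)) * y^(|A|-r(A)).
G has 4 vertices, 4 edges. r(E) = 3.
Enumerate all 2^4 = 16 subsets.
Count subsets with r(E)-r(A)=1 and |A|-r(A)=0: 6.

6


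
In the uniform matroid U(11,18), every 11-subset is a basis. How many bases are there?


Bases of U(11,18) are all 11-element subsets of the 18-element ground set.
Number of bases = C(18,11).
(18 choose 11) = 31824.

31824


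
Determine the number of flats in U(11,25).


Flats of U(11,25): every subset of size < 11 is a flat, plus E itself.
Count = C(25,0) + C(25,1) + C(25,2) + C(25,3) + C(25,4) + C(25,5) + C(25,6) + C(25,7) + C(25,8) + C(25,9) + C(25,10) + 1
     = 1 + 25 + 300 + 2300 + 12650 + 53130 + 177100 + 480700 + 1081575 + 2042975 + 3268760 + 1
     = 7119517.

7119517


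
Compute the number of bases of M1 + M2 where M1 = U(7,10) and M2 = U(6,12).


Bases of a direct sum M1 + M2: |B| = |B(M1)| * |B(M2)|.
|B(U(7,10))| = C(10,7) = 120.
|B(U(6,12))| = C(12,6) = 924.
Total bases = 120 * 924 = 110880.

110880


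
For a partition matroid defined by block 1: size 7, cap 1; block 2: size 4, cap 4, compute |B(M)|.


A basis picks exactly ci elements from block i.
Number of bases = product of C(|Si|, ci).
= C(7,1) * C(4,4)
= 7 * 1
= 7.

7


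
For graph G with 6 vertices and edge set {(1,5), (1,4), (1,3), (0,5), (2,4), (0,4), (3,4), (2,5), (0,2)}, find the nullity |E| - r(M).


Cycle rank (nullity) = |E| - r(M) = |E| - (|V| - c).
|E| = 9, |V| = 6, c = 1.
Nullity = 9 - (6 - 1) = 9 - 5 = 4.

4


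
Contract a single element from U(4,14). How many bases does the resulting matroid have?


Contracting e from U(4,14) gives U(3,13).
Bases of U(3,13) = (13 choose 3) = 286.

286


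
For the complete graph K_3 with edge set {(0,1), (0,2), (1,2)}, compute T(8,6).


T(K_3; x,y) = x^2 + x + y.
T(8,6) = 64 + 8 + 6 = 78.

78


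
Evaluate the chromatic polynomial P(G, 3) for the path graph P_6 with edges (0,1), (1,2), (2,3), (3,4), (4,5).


P(P_6, k) = k * (k-1)^(5).
P(3) = 3 * 2^5 = 3 * 32 = 96.

96


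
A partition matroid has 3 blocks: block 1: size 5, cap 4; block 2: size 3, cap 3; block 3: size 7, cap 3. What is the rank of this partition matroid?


Rank of a partition matroid = sum of min(|Si|, ci) for each block.
= min(5,4) + min(3,3) + min(7,3)
= 4 + 3 + 3
= 10.

10


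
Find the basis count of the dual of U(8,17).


The dual of U(r,n) is U(n-r, n) = U(9,17).
Bases of U(9,17) are all (9)-element subsets.
|B(M*)| = (17 choose 9) = 24310.

24310


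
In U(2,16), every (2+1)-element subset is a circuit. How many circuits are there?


In U(2,16), circuits are the (3)-element subsets.
Any set of 3 elements is dependent, and removing any one element gives
an independent set of size 2, so it is a minimal dependent set.
Number of circuits = C(16,3) = 16! / (3! * 13!) = 560.

560


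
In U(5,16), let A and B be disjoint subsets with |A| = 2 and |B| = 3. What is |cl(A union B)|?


|A union B| = 2 + 3 = 5 (disjoint).
In U(5,16), cl(S) = S if |S| < 5, else cl(S) = E.
Since 5 >= 5, cl(A union B) = E.
|cl(A union B)| = 16.

16


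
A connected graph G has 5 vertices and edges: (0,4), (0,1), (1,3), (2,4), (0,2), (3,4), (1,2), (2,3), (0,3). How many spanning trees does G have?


By Kirchhoff's matrix tree theorem, the number of spanning trees equals
the determinant of any cofactor of the Laplacian matrix L.
G has 5 vertices and 9 edges.
Computing the (4 x 4) cofactor determinant gives 75.

75


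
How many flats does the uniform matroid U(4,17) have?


Flats of U(4,17): every subset of size < 4 is a flat, plus E itself.
Count = C(17,0) + C(17,1) + C(17,2) + C(17,3) + 1
     = 1 + 17 + 136 + 680 + 1
     = 835.

835


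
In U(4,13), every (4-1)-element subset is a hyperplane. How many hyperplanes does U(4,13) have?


Hyperplanes of U(4,13) are flats of rank 3.
In a uniform matroid, these are exactly the (3)-element subsets.
Count = C(13,3) = 13! / (3! * 10!) = 286.

286


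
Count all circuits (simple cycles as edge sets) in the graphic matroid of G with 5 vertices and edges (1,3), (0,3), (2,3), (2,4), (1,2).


A circuit in a graphic matroid = edge set of a simple cycle.
G has 5 vertices and 5 edges.
Enumerating all minimal edge subsets forming cycles...
Total circuits found: 1.

1


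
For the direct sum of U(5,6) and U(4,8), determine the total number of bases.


Bases of a direct sum M1 + M2: |B| = |B(M1)| * |B(M2)|.
|B(U(5,6))| = C(6,5) = 6.
|B(U(4,8))| = C(8,4) = 70.
Total bases = 6 * 70 = 420.

420


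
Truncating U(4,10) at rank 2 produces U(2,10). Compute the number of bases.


Truncating U(4,10) to rank 2 gives U(2,10).
Bases of U(2,10) are all 2-element subsets of 10 elements.
Number of bases = (10 choose 2) = 45.

45


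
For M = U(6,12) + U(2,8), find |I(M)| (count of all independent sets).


For a direct sum, |I(M1+M2)| = |I(M1)| * |I(M2)|.
|I(U(6,12))| = sum C(12,k) for k=0..6 = 2510.
|I(U(2,8))| = sum C(8,k) for k=0..2 = 37.
Total = 2510 * 37 = 92870.

92870


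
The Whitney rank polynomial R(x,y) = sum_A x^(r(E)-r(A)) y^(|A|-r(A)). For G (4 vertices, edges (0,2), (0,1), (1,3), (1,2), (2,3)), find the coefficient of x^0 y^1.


R(x,y) = sum over A in 2^E of x^(r(E)-r(A)) * y^(|A|-r(A)).
G has 4 vertices, 5 edges. r(E) = 3.
Enumerate all 2^5 = 32 subsets.
Count subsets with r(E)-r(A)=0 and |A|-r(A)=1: 5.

5


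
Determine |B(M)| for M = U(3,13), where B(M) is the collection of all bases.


Bases of U(3,13) are all 3-element subsets of the 13-element ground set.
Number of bases = C(13,3).
C(13,3) = (13 * 12 * 11) / (1 * 2 * 3) = 286.

286


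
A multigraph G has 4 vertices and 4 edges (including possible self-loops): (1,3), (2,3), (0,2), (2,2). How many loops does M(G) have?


In a graphic matroid, a loop is a self-loop edge (u,u) with rank 0.
Examining all 4 edges for self-loops...
Self-loops found: (2,2)
Number of loops = 1.

1


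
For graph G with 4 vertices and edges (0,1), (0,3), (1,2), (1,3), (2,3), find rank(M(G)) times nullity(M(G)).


r(M) = |V| - c = 4 - 1 = 3.
nullity = |E| - r(M) = 5 - 3 = 2.
Product = 3 * 2 = 6.

6


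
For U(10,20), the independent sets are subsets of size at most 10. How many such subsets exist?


Independent sets of U(10,20) are all subsets of size <= 10.
Count = (20 choose 0) + (20 choose 1) + (20 choose 2) + (20 choose 3) + (20 choose 4) + (20 choose 5) + (20 choose 6) + (20 choose 7) + (20 choose 8) + (20 choose 9) + (20 choose 10)
     = 1 + 20 + 190 + 1140 + 4845 + 15504 + 38760 + 77520 + 125970 + 167960 + 184756
     = 616666.

616666


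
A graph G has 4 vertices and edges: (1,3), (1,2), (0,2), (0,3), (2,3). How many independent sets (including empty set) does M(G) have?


An independent set in a graphic matroid is an acyclic edge subset.
G has 4 vertices and 5 edges.
Enumerate all 2^5 = 32 subsets, checking for acyclicity.
Total independent sets = 24.

24


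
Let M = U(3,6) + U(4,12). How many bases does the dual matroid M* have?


(M1+M2)* = M1* + M2*.
M1* = U(3,6), bases: C(6,3) = 20.
M2* = U(8,12), bases: C(12,8) = 495.
|B(M*)| = 20 * 495 = 9900.

9900


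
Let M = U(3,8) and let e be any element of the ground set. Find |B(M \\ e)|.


Deleting e from U(3,8) gives U(3,7) since n > r.
Bases of U(3,7) = (7 choose 3) = 35.

35


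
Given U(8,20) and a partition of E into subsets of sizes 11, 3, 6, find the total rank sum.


r(Ai) = min(|Ai|, 8) for each part.
Sum = min(11,8) + min(3,8) + min(6,8)
    = 8 + 3 + 6
    = 17.

17


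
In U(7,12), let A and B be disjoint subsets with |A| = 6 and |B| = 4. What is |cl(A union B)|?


|A union B| = 6 + 4 = 10 (disjoint).
In U(7,12), cl(S) = S if |S| < 7, else cl(S) = E.
Since 10 >= 7, cl(A union B) = E.
|cl(A union B)| = 12.

12


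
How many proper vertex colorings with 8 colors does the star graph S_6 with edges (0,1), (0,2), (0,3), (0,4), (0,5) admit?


P(tree, k) = k * (k-1)^(5) for any tree on 6 vertices.
P(8) = 8 * 7^5 = 8 * 16807 = 134456.

134456


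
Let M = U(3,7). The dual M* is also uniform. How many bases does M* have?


The dual of U(r,n) is U(n-r, n) = U(4,7).
Bases of U(4,7) are all (4)-element subsets.
|B(M*)| = C(7,4) = (7 * 6 * 5 * 4) / (1 * 2 * 3 * 4) = 35.

35


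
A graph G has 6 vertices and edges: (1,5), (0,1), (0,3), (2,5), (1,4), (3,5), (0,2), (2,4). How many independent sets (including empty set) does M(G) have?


An independent set in a graphic matroid is an acyclic edge subset.
G has 6 vertices and 8 edges.
Enumerate all 2^8 = 256 subsets, checking for acyclicity.
Total independent sets = 194.

194


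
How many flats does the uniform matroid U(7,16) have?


Flats of U(7,16): every subset of size < 7 is a flat, plus E itself.
Count = (16 choose 0) + (16 choose 1) + (16 choose 2) + (16 choose 3) + (16 choose 4) + (16 choose 5) + (16 choose 6) + 1
     = 1 + 16 + 120 + 560 + 1820 + 4368 + 8008 + 1
     = 14894.

14894


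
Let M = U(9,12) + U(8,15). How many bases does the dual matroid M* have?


(M1+M2)* = M1* + M2*.
M1* = U(3,12), bases: C(12,3) = 220.
M2* = U(7,15), bases: C(15,7) = 6435.
|B(M*)| = 220 * 6435 = 1415700.

1415700


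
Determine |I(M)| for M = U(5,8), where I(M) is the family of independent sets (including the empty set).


Independent sets of U(5,8) are all subsets of size <= 5.
Count = C(8,0) + C(8,1) + C(8,2) + C(8,3) + C(8,4) + C(8,5)
     = 1 + 8 + 28 + 56 + 70 + 56
     = 219.

219


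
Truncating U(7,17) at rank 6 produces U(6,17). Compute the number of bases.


Truncating U(7,17) to rank 6 gives U(6,17).
Bases of U(6,17) are all 6-element subsets of 17 elements.
Number of bases = (17 choose 6) = 12376.

12376


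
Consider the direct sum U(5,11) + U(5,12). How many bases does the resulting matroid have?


Bases of a direct sum M1 + M2: |B| = |B(M1)| * |B(M2)|.
|B(U(5,11))| = C(11,5) = 462.
|B(U(5,12))| = C(12,5) = 792.
Total bases = 462 * 792 = 365904.

365904


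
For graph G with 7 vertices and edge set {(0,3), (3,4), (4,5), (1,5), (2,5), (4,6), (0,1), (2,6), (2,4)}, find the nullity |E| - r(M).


Cycle rank (nullity) = |E| - r(M) = |E| - (|V| - c).
|E| = 9, |V| = 7, c = 1.
Nullity = 9 - (7 - 1) = 9 - 6 = 3.

3
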